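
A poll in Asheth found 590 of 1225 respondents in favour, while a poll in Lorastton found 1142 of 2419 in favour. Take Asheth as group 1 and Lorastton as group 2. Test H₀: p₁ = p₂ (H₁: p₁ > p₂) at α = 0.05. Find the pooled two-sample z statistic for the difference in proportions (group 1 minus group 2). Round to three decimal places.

p̂₁ = 590/1225 = 0.481633, p̂₂ = 1142/2419 = 0.472096.
Pooled p̂ = (590+1142)/(1225+2419) = 1732/3644 = 0.475302.
SE = √(p̂(1−p̂)(1/n₁+1/n₂)) = √(0.475302·0.524698·0.00122972) = √(0.00030668) = 0.017512.
z = (0.481633 − 0.472096)/0.017512 = 0.009537/0.017512 = 0.545.
p-value = P(Z > 0.545) ≈ 0.2930. With α = 0.05, fail to reject H₀.

z = 0.545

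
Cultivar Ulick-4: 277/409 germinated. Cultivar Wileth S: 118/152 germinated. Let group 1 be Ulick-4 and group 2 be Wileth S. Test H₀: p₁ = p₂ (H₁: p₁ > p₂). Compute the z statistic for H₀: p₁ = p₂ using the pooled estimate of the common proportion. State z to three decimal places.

z = -2.284

p̂₁ = 277/409 = 0.677262, p̂₂ = 118/152 = 0.776316.
Pooled p̂ = (277+118)/(409+152) = 395/561 = 0.704100.
SE = √(0.208343 × 0.00902394) = 0.043360.
z = (0.677262 − 0.776316)/0.043360 = -0.099054/0.043360 = -2.284.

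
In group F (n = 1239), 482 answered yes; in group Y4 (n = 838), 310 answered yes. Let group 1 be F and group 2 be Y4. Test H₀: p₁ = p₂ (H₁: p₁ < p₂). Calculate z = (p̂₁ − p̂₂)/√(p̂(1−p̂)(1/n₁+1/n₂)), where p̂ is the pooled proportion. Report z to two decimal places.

p̂₁ = 482/1239 ≈ 0.3890, p̂₂ = 310/838 ≈ 0.3699.
Pooled p̂ = (482+310)/(1239+838) = 792/2077 = 0.3813.
SE = √(0.235915 × 0.00200042) = 0.0217.
z = (0.3890 − 0.3699)/0.0217 = 0.0191/0.0217 = 0.88.
p-value = P(Z < 0.879) ≈ 0.8103.

z = 0.88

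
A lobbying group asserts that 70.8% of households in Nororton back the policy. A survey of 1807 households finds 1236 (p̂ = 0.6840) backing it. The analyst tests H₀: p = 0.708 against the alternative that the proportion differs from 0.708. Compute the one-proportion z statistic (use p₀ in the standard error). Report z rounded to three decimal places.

z = -2.243

p̂ = 1236/1807 ≈ 0.684007.
Under H₀, SE = √(0.708·0.292/1807) = √(0.000114408) = 0.010696.
z = (0.684007 − 0.708)/0.010696 = -0.023993/0.010696 = -2.243.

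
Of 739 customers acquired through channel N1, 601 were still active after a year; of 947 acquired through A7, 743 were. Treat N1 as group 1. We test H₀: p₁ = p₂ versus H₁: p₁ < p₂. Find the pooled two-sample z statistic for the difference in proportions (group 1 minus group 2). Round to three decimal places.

p̂₁ = 601/739 ≈ 0.81326, p̂₂ = 743/947 ≈ 0.78458.
Pooled p̂ = (601+743)/(739+947) = 1344/1686 = 0.79715.
SE = √(p̂(1−p̂)(1/n₁+1/n₂)) = √(0.79715·0.20285·0.00240915) = √(0.000389559) = 0.01974.
z = (0.81326 − 0.78458)/0.01974 = 0.02868/0.01974 = 1.453.

z = 1.453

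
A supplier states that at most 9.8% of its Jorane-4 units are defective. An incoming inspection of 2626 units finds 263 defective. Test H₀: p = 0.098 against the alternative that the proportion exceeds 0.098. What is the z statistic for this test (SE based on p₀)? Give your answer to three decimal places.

z = 0.371

p̂ = 263/2626 ≈ 0.10015.
SE = √(p₀(1−p₀)/n) = √(0.088396/2626) = 0.00580.
z = (0.10015 − 0.098)/0.00580 = 0.00215/0.00580 = 0.371.
p-value = P(Z > 0.371) ≈ 0.3553.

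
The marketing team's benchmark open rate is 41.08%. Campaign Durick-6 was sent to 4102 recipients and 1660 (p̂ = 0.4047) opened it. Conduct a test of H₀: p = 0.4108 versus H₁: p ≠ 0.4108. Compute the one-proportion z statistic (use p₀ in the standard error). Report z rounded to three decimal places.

z = -0.797

p̂ = 1660/4102 = 0.40468.
Under H₀, SE = √(0.4108·0.5892/4102) = √(5.90062e-05) = 0.00768.
z = (0.40468 − 0.4108)/0.00768 = -0.00612/0.00768 = -0.797.
Two-sided p-value ≈ 2·Φ(−0.797) = 0.4257.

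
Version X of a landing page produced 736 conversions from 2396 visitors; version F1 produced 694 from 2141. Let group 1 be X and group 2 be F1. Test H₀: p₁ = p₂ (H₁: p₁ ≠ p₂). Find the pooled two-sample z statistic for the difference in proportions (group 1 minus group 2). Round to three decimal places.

p̂₁ = 736/2396 ≈ 0.30718, p̂₂ = 694/2141 ≈ 0.32415.
Pooled p̂ = (736+694)/(2396+2141) = 1430/4537 = 0.31519.
SE = √(p̂(1−p̂)(1/n₁+1/n₂)) = √(0.31519·0.68481·0.000884434) = √(0.0001909) = 0.01382.
z = (0.30718 − 0.32415)/0.01382 = -0.01697/0.01382 = -1.228.
p-value = 2·P(Z > 1.228) ≈ 0.2194.

z = -1.228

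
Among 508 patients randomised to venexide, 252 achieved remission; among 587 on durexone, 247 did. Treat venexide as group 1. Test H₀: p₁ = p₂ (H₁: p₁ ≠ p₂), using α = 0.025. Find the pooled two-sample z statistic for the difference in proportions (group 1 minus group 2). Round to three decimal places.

z = 2.494

p̂₁ = 252/508 = 0.49606, p̂₂ = 247/587 = 0.42078.
Pooled p̂ = (252+247)/(508+587) = 499/1095 = 0.45571.
SE = √(p̂(1−p̂)(1/n₁+1/n₂)) = √(0.45571·0.54429·0.00367208) = √(0.000910816) = 0.03018.
z = (0.49606 − 0.42078)/0.03018 = 0.07528/0.03018 = 2.494.
Two-sided p-value ≈ 2·Φ(−2.494) = 0.0126; since p < α = 0.025, reject H₀.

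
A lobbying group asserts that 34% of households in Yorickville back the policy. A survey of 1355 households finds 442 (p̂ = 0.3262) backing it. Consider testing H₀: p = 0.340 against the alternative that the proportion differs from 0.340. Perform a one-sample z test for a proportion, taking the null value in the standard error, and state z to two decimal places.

z = -1.07

p̂ = 442/1355 ≈ 0.3262.
SE = √(p₀(1−p₀)/n) = √(0.2244/1355) = 0.0129.
z = (0.3262 − 0.34)/0.0129 = -0.0138/0.0129 = -1.07.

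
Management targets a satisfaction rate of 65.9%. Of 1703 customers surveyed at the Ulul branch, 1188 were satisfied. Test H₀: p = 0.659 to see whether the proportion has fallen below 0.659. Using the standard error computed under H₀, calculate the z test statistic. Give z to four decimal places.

p̂ = 1188/1703 = 0.697592.
Standard error under H₀: √(0.659×0.341/1703) = 0.011487.
z = (0.697592 − 0.659)/0.011487 = 0.038592/0.011487 = 3.3596.

z = 3.3596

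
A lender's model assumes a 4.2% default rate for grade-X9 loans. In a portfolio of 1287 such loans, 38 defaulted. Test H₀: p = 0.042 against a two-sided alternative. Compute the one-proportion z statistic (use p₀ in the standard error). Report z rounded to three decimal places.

p̂ = 38/1287 = 0.02953.
SE = √(p₀(1−p₀)/n) = √(0.040236/1287) = 0.00559.
z = (0.02953 − 0.042)/0.00559 = -0.01247/0.00559 = -2.231.
p-value = 2·P(Z > 2.231) ≈ 0.0257.

z = -2.231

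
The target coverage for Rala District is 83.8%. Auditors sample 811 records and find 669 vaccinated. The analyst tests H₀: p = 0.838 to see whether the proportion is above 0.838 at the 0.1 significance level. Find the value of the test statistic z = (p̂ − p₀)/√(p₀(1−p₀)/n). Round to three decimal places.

z = -1.012

p̂ = 669/811 = 0.82491.
Standard error under H₀: √(0.838×0.162/811) = 0.01294.
z = (0.82491 − 0.838)/0.01294 = -0.01309/0.01294 = -1.012.
p-value = P(Z > -1.012) ≈ 0.8442, so at α = 0.1 we fail to reject H₀.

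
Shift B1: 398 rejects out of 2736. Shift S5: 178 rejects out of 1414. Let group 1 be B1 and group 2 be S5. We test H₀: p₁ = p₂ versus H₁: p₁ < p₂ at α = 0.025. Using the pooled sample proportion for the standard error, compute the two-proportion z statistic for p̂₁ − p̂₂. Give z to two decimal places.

p̂₁ = 398/2736 ≈ 0.1455, p̂₂ = 178/1414 ≈ 0.1259.
Pooled p̂ = (398+178)/(2736+1414) = 576/4150 = 0.1388.
SE = √(p̂(1−p̂)(1/n₁+1/n₂)) = √(0.1388·0.8612·0.00107271) = √(0.000128222) = 0.0113.
z = (0.1455 − 0.1259)/0.0113 = 0.0196/0.0113 = 1.73.
p-value = P(Z < 1.729) ≈ 0.9581, so at α = 0.025 we fail to reject H₀.

z = 1.73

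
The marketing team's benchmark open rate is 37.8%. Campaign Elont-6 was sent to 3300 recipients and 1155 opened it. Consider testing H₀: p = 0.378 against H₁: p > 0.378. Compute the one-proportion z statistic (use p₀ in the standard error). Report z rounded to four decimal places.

p̂ = 1155/3300 ≈ 0.3500000.
Under H₀, SE = √(0.378·0.622/3300) = √(7.12473e-05) = 0.0084408.
z = (0.3500000 − 0.378)/0.0084408 = -0.0280000/0.0084408 = -3.3172.
p-value = P(Z > -3.317) ≈ 0.9995.

z = -3.3172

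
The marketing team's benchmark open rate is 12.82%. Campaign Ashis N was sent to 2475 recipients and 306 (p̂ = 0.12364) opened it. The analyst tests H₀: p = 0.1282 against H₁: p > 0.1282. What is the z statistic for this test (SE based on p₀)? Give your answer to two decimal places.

p̂ = 306/2475 = 0.12364.
SE = √(p₀(1−p₀)/n) = √(0.11176/2475) = 0.00672.
z = (0.12364 − 0.1282)/0.00672 = -0.00456/0.00672 = -0.68.

z = -0.68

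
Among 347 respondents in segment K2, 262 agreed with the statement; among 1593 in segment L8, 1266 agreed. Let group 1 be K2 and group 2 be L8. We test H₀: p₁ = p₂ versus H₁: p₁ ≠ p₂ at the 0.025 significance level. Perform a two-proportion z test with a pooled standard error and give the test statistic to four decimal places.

z = -1.6379

p̂₁ = 262/347 = 0.755043, p̂₂ = 1266/1593 = 0.794727.
Pooled p̂ = (262+1266)/(347+1593) = 1528/1940 = 0.787629.
SE = √(0.16727 × 0.00350959) = 0.024229.
z = (0.755043 − 0.794727)/0.024229 = -0.039684/0.024229 = -1.6379.
Two-sided p-value ≈ 2·Φ(−1.638) = 0.1015. With α = 0.025, fail to reject H₀.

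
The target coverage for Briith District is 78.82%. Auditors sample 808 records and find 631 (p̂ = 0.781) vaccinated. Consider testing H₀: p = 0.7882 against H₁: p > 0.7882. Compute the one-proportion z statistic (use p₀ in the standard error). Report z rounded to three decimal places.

p̂ = 631/808 ≈ 0.78094.
Under H₀, SE = √(0.7882·0.2118/808) = √(0.00020661) = 0.01437.
z = (0.78094 − 0.7882)/0.01437 = -0.00726/0.01437 = -0.505.

z = -0.505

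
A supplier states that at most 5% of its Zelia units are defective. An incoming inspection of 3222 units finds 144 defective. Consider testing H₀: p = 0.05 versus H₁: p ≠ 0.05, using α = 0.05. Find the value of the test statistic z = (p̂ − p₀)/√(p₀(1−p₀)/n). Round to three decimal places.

z = -1.382

p̂ = 144/3222 = 0.044693.
Under H₀, SE = √(0.05·0.95/3222) = √(1.47424e-05) = 0.003840.
z = (0.044693 − 0.05)/0.003840 = -0.005307/0.003840 = -1.382.
Two-sided p-value ≈ 2·Φ(−1.382) = 0.1669. With α = 0.05, fail to reject H₀.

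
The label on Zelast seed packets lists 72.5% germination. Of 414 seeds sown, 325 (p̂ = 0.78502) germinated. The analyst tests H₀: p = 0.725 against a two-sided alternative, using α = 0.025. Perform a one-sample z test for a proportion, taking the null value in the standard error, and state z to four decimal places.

p̂ = 325/414 = 0.785024.
Standard error under H₀: √(0.725×0.275/414) = 0.021945.
z = (0.785024 − 0.725)/0.021945 = 0.060024/0.021945 = 2.7352.
p-value = 2·P(Z > 2.735) ≈ 0.0062; since p < α = 0.025, reject H₀.

z = 2.7352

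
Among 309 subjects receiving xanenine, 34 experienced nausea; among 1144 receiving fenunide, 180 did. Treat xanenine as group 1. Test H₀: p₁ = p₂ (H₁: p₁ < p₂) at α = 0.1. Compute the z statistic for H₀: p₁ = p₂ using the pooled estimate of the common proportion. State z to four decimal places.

z = -2.0823

p̂₁ = 34/309 = 0.1100324, p̂₂ = 180/1144 = 0.1573427.
Pooled p̂ = (34+180)/(309+1144) = 214/1453 = 0.1472815.
SE = √(0.12559 × 0.00411037) = 0.0227205.
z = (0.1100324 − 0.1573427)/0.0227205 = -0.0473103/0.0227205 = -2.0823.
p-value = P(Z < -2.082) ≈ 0.0187. With α = 0.1, reject H₀.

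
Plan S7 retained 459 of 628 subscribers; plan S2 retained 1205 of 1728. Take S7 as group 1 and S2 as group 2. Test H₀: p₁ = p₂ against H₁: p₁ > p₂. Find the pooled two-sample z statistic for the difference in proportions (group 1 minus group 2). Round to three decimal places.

p̂₁ = 459/628 = 0.73089, p̂₂ = 1205/1728 = 0.69734.
Pooled p̂ = (459+1205)/(628+1728) = 1664/2356 = 0.70628.
SE = √(p̂(1−p̂)(1/n₁+1/n₂)) = √(0.70628·0.29372·0.00217106) = √(0.000450382) = 0.02122.
z = (0.73089 − 0.69734)/0.02122 = 0.03355/0.02122 = 1.581.

z = 1.581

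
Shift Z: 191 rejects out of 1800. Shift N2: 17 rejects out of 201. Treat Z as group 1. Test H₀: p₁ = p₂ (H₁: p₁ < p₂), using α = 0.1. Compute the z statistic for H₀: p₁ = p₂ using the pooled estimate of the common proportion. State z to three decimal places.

z = 0.949

p̂₁ = 191/1800 = 0.106111, p̂₂ = 17/201 = 0.084577.
Pooled p̂ = (191+17)/(1800+201) = 208/2001 = 0.103948.
SE = √(0.0931428 × 0.00553068) = 0.022697.
z = (0.106111 − 0.084577)/0.022697 = 0.021534/0.022697 = 0.949.
p-value = P(Z < 0.949) ≈ 0.8286; since p > α = 0.1, fail to reject H₀.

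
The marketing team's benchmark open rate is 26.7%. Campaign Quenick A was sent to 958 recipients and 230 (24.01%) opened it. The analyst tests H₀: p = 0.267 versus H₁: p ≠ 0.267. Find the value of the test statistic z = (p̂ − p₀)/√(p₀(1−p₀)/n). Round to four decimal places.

p̂ = 230/958 ≈ 0.240084.
Under H₀, SE = √(0.267·0.733/958) = √(0.000204291) = 0.014293.
z = (0.240084 − 0.267)/0.014293 = -0.026916/0.014293 = -1.8832.
p-value = 2·P(Z > 1.883) ≈ 0.0597.

z = -1.8832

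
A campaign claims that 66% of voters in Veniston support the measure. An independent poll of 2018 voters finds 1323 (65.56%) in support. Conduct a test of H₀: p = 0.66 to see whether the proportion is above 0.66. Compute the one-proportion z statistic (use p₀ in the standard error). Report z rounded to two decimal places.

z = -0.42

p̂ = 1323/2018 ≈ 0.6556.
Under H₀, SE = √(0.66·0.34/2018) = √(0.000111199) = 0.0105.
z = (0.6556 − 0.66)/0.0105 = -0.0044/0.0105 = -0.42.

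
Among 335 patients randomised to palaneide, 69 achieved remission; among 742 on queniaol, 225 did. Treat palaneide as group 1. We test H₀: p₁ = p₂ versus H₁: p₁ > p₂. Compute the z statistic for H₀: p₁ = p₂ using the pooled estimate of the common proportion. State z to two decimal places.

z = -3.32

p̂₁ = 69/335 = 0.2060, p̂₂ = 225/742 = 0.3032.
Pooled p̂ = (69+225)/(335+742) = 294/1077 = 0.2730.
SE = √(0.198462 × 0.00433278) = 0.0293.
z = (0.2060 − 0.3032)/0.0293 = -0.0972/0.0293 = -3.32.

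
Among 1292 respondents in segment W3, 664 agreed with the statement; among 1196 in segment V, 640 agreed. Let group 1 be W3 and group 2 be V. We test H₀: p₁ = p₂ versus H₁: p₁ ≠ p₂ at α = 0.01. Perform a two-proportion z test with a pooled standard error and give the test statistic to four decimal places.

p̂₁ = 664/1292 = 0.5139319, p̂₂ = 640/1196 = 0.5351171.
Pooled p̂ = (664+640)/(1292+1196) = 1304/2488 = 0.5241158.
SE = √(p̂(1−p̂)(1/n₁+1/n₂)) = √(0.5241158·0.4758842·0.00161011) = √(0.000401592) = 0.0200398.
z = (0.5139319 − 0.5351171)/0.0200398 = -0.0211852/0.0200398 = -1.0572.
Two-sided p-value ≈ 2·Φ(−1.057) = 0.2904; since p > α = 0.01, fail to reject H₀.

z = -1.0572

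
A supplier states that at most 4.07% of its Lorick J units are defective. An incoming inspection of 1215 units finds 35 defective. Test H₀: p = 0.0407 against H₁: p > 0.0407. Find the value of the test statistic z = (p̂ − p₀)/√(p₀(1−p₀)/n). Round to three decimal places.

p̂ = 35/1215 ≈ 0.028807.
SE = √(p₀(1−p₀)/n) = √(0.039044/1215) = 0.005669.
z = (0.028807 − 0.0407)/0.005669 = -0.011893/0.005669 = -2.098.

z = -2.098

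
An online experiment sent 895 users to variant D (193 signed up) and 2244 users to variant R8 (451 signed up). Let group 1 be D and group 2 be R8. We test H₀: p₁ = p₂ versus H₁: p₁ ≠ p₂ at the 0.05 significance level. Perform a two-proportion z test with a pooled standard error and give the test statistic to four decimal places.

p̂₁ = 193/895 = 0.215642, p̂₂ = 451/2244 = 0.200980.
Pooled p̂ = (193+451)/(895+2244) = 644/3139 = 0.205161.
SE = √(0.16307 × 0.00156295) = 0.015965.
z = (0.215642 − 0.200980)/0.015965 = 0.014662/0.015965 = 0.9184.
p-value = 2·P(Z > 0.918) ≈ 0.3584; since p > α = 0.05, fail to reject H₀.

z = 0.9184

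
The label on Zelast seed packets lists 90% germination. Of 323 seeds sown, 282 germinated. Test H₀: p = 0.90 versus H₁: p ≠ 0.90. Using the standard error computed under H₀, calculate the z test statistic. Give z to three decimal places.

p̂ = 282/323 ≈ 0.87307.
Under H₀, SE = √(0.9·0.1/323) = √(0.000278638) = 0.01669.
z = (0.87307 − 0.9)/0.01669 = -0.02693/0.01669 = -1.614.
Two-sided p-value ≈ 2·Φ(−1.614) = 0.1066.

z = -1.614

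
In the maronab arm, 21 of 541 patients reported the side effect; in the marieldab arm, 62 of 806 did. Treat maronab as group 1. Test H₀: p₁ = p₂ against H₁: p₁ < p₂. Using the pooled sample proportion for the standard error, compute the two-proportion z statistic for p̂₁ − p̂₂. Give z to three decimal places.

z = -2.851

p̂₁ = 21/541 ≈ 0.038817, p̂₂ = 62/806 ≈ 0.076923.
Pooled p̂ = (21+62)/(541+806) = 83/1347 = 0.061618.
SE = √(p̂(1−p̂)(1/n₁+1/n₂)) = √(0.061618·0.938382·0.00308912) = √(0.000178618) = 0.013365.
z = (0.038817 − 0.076923)/0.013365 = -0.038106/0.013365 = -2.851.
p-value = P(Z < -2.851) ≈ 0.0022.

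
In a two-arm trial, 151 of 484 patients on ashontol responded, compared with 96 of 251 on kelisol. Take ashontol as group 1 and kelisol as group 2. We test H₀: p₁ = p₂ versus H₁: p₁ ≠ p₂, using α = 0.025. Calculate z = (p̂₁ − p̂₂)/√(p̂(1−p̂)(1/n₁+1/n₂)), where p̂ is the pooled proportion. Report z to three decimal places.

z = -1.918

p̂₁ = 151/484 = 0.311983, p̂₂ = 96/251 = 0.382470.
Pooled p̂ = (151+96)/(484+251) = 247/735 = 0.336054.
SE = √(0.223122 × 0.00605018) = 0.036741.
z = (0.311983 − 0.382470)/0.036741 = -0.070487/0.036741 = -1.918.
p-value = 2·P(Z > 1.918) ≈ 0.0551, so at α = 0.025 we fail to reject H₀.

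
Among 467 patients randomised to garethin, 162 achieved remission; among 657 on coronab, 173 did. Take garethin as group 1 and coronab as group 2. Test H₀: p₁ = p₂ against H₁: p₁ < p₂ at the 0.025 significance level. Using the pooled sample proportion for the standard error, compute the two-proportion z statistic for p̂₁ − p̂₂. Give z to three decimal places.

z = 3.019

p̂₁ = 162/467 = 0.346895, p̂₂ = 173/657 = 0.263318.
Pooled p̂ = (162+173)/(467+657) = 335/1124 = 0.298043.
SE = √(p̂(1−p̂)(1/n₁+1/n₂)) = √(0.298043·0.701957·0.0036634) = √(0.000766431) = 0.027684.
z = (0.346895 − 0.263318)/0.027684 = 0.083577/0.027684 = 3.019.
p-value = P(Z < 3.019) ≈ 0.9987. With α = 0.025, fail to reject H₀.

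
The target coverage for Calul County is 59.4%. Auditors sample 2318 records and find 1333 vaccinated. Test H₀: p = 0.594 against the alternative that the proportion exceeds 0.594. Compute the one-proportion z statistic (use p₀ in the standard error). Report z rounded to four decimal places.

z = -1.8564

p̂ = 1333/2318 = 0.575065.
Standard error under H₀: √(0.594×0.406/2318) = 0.010200.
z = (0.575065 − 0.594)/0.010200 = -0.018935/0.010200 = -1.8564.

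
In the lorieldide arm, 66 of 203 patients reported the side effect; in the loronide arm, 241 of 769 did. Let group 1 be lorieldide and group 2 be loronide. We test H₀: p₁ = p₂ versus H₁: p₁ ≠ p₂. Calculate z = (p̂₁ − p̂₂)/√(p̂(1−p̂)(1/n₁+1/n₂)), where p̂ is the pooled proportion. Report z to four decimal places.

z = 0.3198

p̂₁ = 66/203 ≈ 0.325123, p̂₂ = 241/769 ≈ 0.313394.
Pooled p̂ = (66+241)/(203+769) = 307/972 = 0.315844.
SE = √(p̂(1−p̂)(1/n₁+1/n₂)) = √(0.315844·0.684156·0.0062265) = √(0.00134546) = 0.036681.
z = (0.325123 − 0.313394)/0.036681 = 0.011729/0.036681 = 0.3198.
Two-sided p-value ≈ 2·Φ(−0.320) = 0.7491.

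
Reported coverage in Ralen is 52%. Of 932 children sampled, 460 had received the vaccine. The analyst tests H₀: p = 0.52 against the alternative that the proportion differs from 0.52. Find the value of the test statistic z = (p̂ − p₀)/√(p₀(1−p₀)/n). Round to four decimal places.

z = -1.6155

p̂ = 460/932 ≈ 0.493562.
SE = √(p₀(1−p₀)/n) = √(0.2496/932) = 0.016365.
z = (0.493562 − 0.52)/0.016365 = -0.026438/0.016365 = -1.6155.
p-value = 2·P(Z > 1.616) ≈ 0.1062.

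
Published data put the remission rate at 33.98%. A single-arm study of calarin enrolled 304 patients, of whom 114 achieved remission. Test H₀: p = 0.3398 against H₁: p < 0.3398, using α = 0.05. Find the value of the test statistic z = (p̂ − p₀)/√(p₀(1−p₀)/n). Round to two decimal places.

z = 1.30

p̂ = 114/304 = 0.37500.
Under H₀, SE = √(0.3398·0.6602/304) = √(0.000737947) = 0.02717.
z = (0.37500 − 0.3398)/0.02717 = 0.03520/0.02717 = 1.30.
p-value = P(Z < 1.296) ≈ 0.9025; since p > α = 0.05, fail to reject H₀.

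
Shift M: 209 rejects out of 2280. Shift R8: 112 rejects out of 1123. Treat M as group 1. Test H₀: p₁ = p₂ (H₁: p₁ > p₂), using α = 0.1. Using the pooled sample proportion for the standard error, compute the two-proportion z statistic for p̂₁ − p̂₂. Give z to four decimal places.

p̂₁ = 209/2280 = 0.0916667, p̂₂ = 112/1123 = 0.0997329.
Pooled p̂ = (209+112)/(2280+1123) = 321/3403 = 0.0943285.
SE = √(0.0854307 × 0.00132907) = 0.0106557.
z = (0.0916667 − 0.0997329)/0.0106557 = -0.0080662/0.0106557 = -0.7570.
p-value = P(Z > -0.757) ≈ 0.7755, so at α = 0.1 we fail to reject H₀.

z = -0.7570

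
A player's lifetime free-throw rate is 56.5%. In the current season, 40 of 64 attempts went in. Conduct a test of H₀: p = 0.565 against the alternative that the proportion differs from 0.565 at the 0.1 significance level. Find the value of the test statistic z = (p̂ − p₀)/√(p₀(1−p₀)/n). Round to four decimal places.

z = 0.9682

p̂ = 40/64 = 0.625000.
SE = √(p₀(1−p₀)/n) = √(0.24577/64) = 0.061970.
z = (0.625000 − 0.565)/0.061970 = 0.060000/0.061970 = 0.9682.
p-value = 2·P(Z > 0.968) ≈ 0.3329. With α = 0.1, fail to reject H₀.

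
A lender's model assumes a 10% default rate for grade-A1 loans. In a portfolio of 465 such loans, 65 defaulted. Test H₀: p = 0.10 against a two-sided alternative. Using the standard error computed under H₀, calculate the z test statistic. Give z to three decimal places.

p̂ = 65/465 ≈ 0.13978.
SE = √(p₀(1−p₀)/n) = √(0.09/465) = 0.01391.
z = (0.13978 − 0.1)/0.01391 = 0.03978/0.01391 = 2.860.

z = 2.860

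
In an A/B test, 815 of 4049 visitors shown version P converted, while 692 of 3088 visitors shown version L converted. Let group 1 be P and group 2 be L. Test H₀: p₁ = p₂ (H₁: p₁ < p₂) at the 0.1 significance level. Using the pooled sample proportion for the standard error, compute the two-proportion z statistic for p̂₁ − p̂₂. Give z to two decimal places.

z = -2.34

p̂₁ = 815/4049 ≈ 0.20128, p̂₂ = 692/3088 ≈ 0.22409.
Pooled p̂ = (815+692)/(4049+3088) = 1507/7137 = 0.21115.
SE = √(0.166567 × 0.000570809) = 0.00975.
z = (0.20128 − 0.22409)/0.00975 = -0.02281/0.00975 = -2.34.
p-value = P(Z < -2.339) ≈ 0.0097; since p < α = 0.1, reject H₀.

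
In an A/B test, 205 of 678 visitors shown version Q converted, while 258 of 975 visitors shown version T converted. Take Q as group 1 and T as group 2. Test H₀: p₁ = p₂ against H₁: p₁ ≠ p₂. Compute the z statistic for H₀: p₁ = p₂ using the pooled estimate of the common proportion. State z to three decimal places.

p̂₁ = 205/678 = 0.30236, p̂₂ = 258/975 = 0.26462.
Pooled p̂ = (205+258)/(678+975) = 463/1653 = 0.28010.
SE = √(0.201643 × 0.00250057) = 0.02245.
z = (0.30236 − 0.26462)/0.02245 = 0.03774/0.02245 = 1.681.

z = 1.681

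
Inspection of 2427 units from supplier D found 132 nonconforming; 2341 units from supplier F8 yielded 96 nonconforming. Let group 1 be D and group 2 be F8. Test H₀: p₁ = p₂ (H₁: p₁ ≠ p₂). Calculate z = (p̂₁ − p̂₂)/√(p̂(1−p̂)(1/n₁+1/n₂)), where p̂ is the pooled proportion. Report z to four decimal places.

p̂₁ = 132/2427 = 0.0543881, p̂₂ = 96/2341 = 0.0410081.
Pooled p̂ = (132+96)/(2427+2341) = 228/4768 = 0.0478188.
SE = √(p̂(1−p̂)(1/n₁+1/n₂)) = √(0.0478188·0.9521812·0.000839199) = √(3.82105e-05) = 0.0061815.
z = (0.0543881 − 0.0410081)/0.0061815 = 0.0133800/0.0061815 = 2.1645.
p-value = 2·P(Z > 2.165) ≈ 0.0304.

z = 2.1645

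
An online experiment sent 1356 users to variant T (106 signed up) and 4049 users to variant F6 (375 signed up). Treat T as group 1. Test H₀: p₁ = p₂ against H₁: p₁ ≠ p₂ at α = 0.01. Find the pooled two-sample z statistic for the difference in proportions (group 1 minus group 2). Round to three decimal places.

z = -1.617

p̂₁ = 106/1356 = 0.078171, p̂₂ = 375/4049 = 0.092615.
Pooled p̂ = (106+375)/(1356+4049) = 481/5405 = 0.088992.
SE = √(p̂(1−p̂)(1/n₁+1/n₂)) = √(0.088992·0.911008·0.000984438) = √(7.98105e-05) = 0.008934.
z = (0.078171 − 0.092615)/0.008934 = -0.014444/0.008934 = -1.617.
Two-sided p-value ≈ 2·Φ(−1.617) = 0.1059, so at α = 0.01 we fail to reject H₀.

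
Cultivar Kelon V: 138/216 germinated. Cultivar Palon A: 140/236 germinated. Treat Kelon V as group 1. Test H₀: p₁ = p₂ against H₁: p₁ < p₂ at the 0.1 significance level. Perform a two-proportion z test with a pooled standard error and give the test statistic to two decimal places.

z = 1.00

p̂₁ = 138/216 = 0.6389, p̂₂ = 140/236 = 0.5932.
Pooled p̂ = (138+140)/(216+236) = 278/452 = 0.6150.
SE = √(p̂(1−p̂)(1/n₁+1/n₂)) = √(0.6150·0.3850·0.00886692) = √(0.00209937) = 0.0458.
z = (0.6389 − 0.5932)/0.0458 = 0.0457/0.0458 = 1.00.
p-value = P(Z < 0.997) ≈ 0.8405. With α = 0.1, fail to reject H₀.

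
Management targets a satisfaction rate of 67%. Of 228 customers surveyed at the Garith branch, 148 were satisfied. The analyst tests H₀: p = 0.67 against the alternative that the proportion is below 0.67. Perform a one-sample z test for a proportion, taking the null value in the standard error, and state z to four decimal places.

z = -0.6704

p̂ = 148/228 ≈ 0.649123.
Standard error under H₀: √(0.67×0.33/228) = 0.031141.
z = (0.649123 − 0.67)/0.031141 = -0.020877/0.031141 = -0.6704.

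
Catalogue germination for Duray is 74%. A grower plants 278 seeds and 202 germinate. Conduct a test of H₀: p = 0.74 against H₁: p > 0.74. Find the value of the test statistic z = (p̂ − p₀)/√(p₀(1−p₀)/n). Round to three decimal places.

z = -0.509

p̂ = 202/278 = 0.72662.
SE = √(p₀(1−p₀)/n) = √(0.1924/278) = 0.02631.
z = (0.72662 − 0.74)/0.02631 = -0.01338/0.02631 = -0.509.
p-value = P(Z > -0.509) ≈ 0.6945.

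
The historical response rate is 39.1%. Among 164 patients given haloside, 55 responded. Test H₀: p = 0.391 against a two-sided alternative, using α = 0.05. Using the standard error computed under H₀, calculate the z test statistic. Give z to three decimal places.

p̂ = 55/164 = 0.33537.
Under H₀, SE = √(0.391·0.609/164) = √(0.00145195) = 0.03810.
z = (0.33537 − 0.391)/0.03810 = -0.05563/0.03810 = -1.460.
p-value = 2·P(Z > 1.460) ≈ 0.1443, so at α = 0.05 we fail to reject H₀.

z = -1.460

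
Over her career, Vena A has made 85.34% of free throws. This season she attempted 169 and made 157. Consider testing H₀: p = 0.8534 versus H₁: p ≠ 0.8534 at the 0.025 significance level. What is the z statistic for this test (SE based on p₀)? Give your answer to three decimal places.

z = 2.778

p̂ = 157/169 ≈ 0.92899.
Under H₀, SE = √(0.8534·0.1466/169) = √(0.000740287) = 0.02721.
z = (0.92899 − 0.8534)/0.02721 = 0.07559/0.02721 = 2.778.
Two-sided p-value ≈ 2·Φ(−2.778) = 0.0055, so at α = 0.025 we reject H₀.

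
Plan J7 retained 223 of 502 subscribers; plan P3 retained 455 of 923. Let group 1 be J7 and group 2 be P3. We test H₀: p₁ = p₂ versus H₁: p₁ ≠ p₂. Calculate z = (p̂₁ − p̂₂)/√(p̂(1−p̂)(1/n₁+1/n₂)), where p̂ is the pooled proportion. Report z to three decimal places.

z = -1.760

p̂₁ = 223/502 ≈ 0.44422, p̂₂ = 455/923 ≈ 0.49296.
Pooled p̂ = (223+455)/(502+923) = 678/1425 = 0.47579.
SE = √(p̂(1−p̂)(1/n₁+1/n₂)) = √(0.47579·0.52421·0.00307546) = √(0.000767061) = 0.02770.
z = (0.44422 − 0.49296)/0.02770 = -0.04874/0.02770 = -1.760.
p-value = 2·P(Z > 1.760) ≈ 0.0785.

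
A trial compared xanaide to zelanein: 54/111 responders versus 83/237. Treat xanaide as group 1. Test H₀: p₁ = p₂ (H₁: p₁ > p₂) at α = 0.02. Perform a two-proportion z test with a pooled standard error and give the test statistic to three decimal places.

p̂₁ = 54/111 ≈ 0.48649, p̂₂ = 83/237 ≈ 0.35021.
Pooled p̂ = (54+83)/(111+237) = 137/348 = 0.39368.
SE = √(0.238696 × 0.0132284) = 0.05619.
z = (0.48649 − 0.35021)/0.05619 = 0.13628/0.05619 = 2.425.
p-value = P(Z > 2.425) ≈ 0.0077; since p < α = 0.02, reject H₀.

z = 2.425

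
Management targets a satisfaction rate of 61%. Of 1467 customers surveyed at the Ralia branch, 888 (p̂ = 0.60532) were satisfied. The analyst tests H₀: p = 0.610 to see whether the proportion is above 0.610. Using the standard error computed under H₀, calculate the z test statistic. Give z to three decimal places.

z = -0.368

p̂ = 888/1467 ≈ 0.60532.
Under H₀, SE = √(0.61·0.39/1467) = √(0.000162168) = 0.01273.
z = (0.60532 − 0.61)/0.01273 = -0.00468/0.01273 = -0.368.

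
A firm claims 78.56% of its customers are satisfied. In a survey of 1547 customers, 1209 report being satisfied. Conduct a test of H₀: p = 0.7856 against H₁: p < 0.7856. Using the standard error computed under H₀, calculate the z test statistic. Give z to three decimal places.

z = -0.392

p̂ = 1209/1547 ≈ 0.78151.
Standard error under H₀: √(0.7856×0.2144/1547) = 0.01043.
z = (0.78151 − 0.7856)/0.01043 = -0.00409/0.01043 = -0.392.
p-value = P(Z < -0.392) ≈ 0.3476.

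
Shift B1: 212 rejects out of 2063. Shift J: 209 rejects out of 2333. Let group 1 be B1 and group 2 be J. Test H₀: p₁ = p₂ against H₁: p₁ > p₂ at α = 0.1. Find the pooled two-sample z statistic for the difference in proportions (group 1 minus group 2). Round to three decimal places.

z = 1.482

p̂₁ = 212/2063 = 0.102763, p̂₂ = 209/2333 = 0.089584.
Pooled p̂ = (212+209)/(2063+2333) = 421/4396 = 0.095769.
SE = √(0.0865972 × 0.000913364) = 0.008894.
z = (0.102763 − 0.089584)/0.008894 = 0.013179/0.008894 = 1.482.
p-value = P(Z > 1.482) ≈ 0.0692, so at α = 0.1 we reject H₀.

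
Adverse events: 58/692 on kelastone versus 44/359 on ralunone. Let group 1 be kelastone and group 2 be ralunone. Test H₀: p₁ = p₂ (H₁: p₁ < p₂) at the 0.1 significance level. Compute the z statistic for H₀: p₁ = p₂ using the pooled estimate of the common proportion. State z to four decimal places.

z = -2.0124

p̂₁ = 58/692 ≈ 0.0838150, p̂₂ = 44/359 ≈ 0.1225627.
Pooled p̂ = (58+44)/(692+359) = 102/1051 = 0.0970504.
SE = √(p̂(1−p̂)(1/n₁+1/n₂)) = √(0.0970504·0.9029496·0.0042306) = √(0.000370735) = 0.0192545.
z = (0.0838150 − 0.1225627)/0.0192545 = -0.0387477/0.0192545 = -2.0124.
p-value = P(Z < -2.012) ≈ 0.0221. With α = 0.1, reject H₀.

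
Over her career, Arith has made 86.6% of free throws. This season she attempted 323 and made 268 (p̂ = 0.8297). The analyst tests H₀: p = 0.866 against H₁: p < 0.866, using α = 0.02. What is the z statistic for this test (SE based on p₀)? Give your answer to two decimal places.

p̂ = 268/323 = 0.8297.
Under H₀, SE = √(0.866·0.134/323) = √(0.000359269) = 0.0190.
z = (0.8297 − 0.866)/0.0190 = -0.0363/0.0190 = -1.91.
p-value = P(Z < -1.914) ≈ 0.0278. With α = 0.02, fail to reject H₀.

z = -1.91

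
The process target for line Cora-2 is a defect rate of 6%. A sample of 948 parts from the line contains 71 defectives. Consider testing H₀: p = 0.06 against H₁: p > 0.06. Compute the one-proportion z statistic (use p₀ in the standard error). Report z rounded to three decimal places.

p̂ = 71/948 ≈ 0.07489.
Under H₀, SE = √(0.06·0.94/948) = √(5.94937e-05) = 0.00771.
z = (0.07489 − 0.06)/0.00771 = 0.01489/0.00771 = 1.931.

z = 1.931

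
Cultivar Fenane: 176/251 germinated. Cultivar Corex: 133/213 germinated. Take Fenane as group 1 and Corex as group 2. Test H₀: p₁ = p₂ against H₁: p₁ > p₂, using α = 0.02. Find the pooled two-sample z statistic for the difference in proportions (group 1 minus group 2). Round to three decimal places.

z = 1.747

p̂₁ = 176/251 ≈ 0.701195, p̂₂ = 133/213 ≈ 0.624413.
Pooled p̂ = (176+133)/(251+213) = 309/464 = 0.665948.
SE = √(p̂(1−p̂)(1/n₁+1/n₂)) = √(0.665948·0.334052·0.0086789) = √(0.00193072) = 0.043940.
z = (0.701195 − 0.624413)/0.043940 = 0.076782/0.043940 = 1.747.
p-value = P(Z > 1.747) ≈ 0.0403, so at α = 0.02 we fail to reject H₀.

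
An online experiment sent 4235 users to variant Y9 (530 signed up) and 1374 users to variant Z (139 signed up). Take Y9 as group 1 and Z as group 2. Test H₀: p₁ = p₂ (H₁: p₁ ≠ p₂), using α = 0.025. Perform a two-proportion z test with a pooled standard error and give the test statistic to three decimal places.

p̂₁ = 530/4235 ≈ 0.125148, p̂₂ = 139/1374 ≈ 0.101164.
Pooled p̂ = (530+139)/(4235+1374) = 669/5609 = 0.119273.
SE = √(0.105047 × 0.00096393) = 0.010063.
z = (0.125148 − 0.101164)/0.010063 = 0.023984/0.010063 = 2.383.
Two-sided p-value ≈ 2·Φ(−2.383) = 0.0172, so at α = 0.025 we reject H₀.

z = 2.383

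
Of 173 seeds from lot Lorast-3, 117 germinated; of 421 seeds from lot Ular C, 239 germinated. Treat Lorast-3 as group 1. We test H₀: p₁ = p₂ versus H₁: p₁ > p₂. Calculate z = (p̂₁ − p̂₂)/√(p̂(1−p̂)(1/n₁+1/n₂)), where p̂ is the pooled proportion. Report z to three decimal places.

p̂₁ = 117/173 ≈ 0.67630, p̂₂ = 239/421 ≈ 0.56770.
Pooled p̂ = (117+239)/(173+421) = 356/594 = 0.59933.
SE = √(p̂(1−p̂)(1/n₁+1/n₂)) = √(0.59933·0.40067·0.00815564) = √(0.00195845) = 0.04425.
z = (0.67630 − 0.56770)/0.04425 = 0.10860/0.04425 = 2.454.
p-value = P(Z > 2.454) ≈ 0.0071.

z = 2.454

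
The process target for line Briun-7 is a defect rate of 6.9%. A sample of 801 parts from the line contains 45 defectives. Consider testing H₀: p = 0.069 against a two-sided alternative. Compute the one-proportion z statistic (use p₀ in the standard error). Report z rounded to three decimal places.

p̂ = 45/801 = 0.056180.
Under H₀, SE = √(0.069·0.931/801) = √(8.01985e-05) = 0.008955.
z = (0.056180 − 0.069)/0.008955 = -0.012820/0.008955 = -1.432.

z = -1.432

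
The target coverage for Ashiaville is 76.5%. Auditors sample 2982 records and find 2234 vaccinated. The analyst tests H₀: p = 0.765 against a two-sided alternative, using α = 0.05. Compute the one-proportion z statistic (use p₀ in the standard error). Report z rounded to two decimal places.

z = -2.04

p̂ = 2234/2982 ≈ 0.74916.
Standard error under H₀: √(0.765×0.235/2982) = 0.00776.
z = (0.74916 − 0.765)/0.00776 = -0.01584/0.00776 = -2.04.
Two-sided p-value ≈ 2·Φ(−2.040) = 0.0414. With α = 0.05, reject H₀.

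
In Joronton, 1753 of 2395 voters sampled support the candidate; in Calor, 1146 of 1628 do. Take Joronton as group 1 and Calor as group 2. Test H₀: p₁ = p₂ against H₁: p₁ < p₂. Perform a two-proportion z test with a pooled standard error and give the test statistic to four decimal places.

p̂₁ = 1753/2395 ≈ 0.7319415, p̂₂ = 1146/1628 ≈ 0.7039312.
Pooled p̂ = (1753+1146)/(2395+1628) = 2899/4023 = 0.7206065.
SE = √(p̂(1−p̂)(1/n₁+1/n₂)) = √(0.7206065·0.2793935·0.00103179) = √(0.000207733) = 0.0144129.
z = (0.7319415 − 0.7039312)/0.0144129 = 0.0280103/0.0144129 = 1.9434.
p-value = P(Z < 1.943) ≈ 0.9740.

z = 1.9434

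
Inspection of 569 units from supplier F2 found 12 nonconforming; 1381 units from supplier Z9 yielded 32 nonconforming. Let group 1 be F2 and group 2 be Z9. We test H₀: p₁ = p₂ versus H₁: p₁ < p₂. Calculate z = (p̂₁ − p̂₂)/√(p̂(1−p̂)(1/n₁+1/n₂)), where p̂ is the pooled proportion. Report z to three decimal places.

p̂₁ = 12/569 = 0.02109, p̂₂ = 32/1381 = 0.02317.
Pooled p̂ = (12+32)/(569+1381) = 44/1950 = 0.02256.
SE = √(0.022055 × 0.00248158) = 0.00740.
z = (0.02109 − 0.02317)/0.00740 = -0.00208/0.00740 = -0.281.
p-value = P(Z < -0.281) ≈ 0.3892.

z = -0.281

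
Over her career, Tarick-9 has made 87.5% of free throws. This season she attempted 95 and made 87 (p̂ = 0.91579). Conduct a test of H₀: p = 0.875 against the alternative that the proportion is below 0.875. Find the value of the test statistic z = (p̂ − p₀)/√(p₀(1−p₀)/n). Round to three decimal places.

z = 1.202

p̂ = 87/95 ≈ 0.91579.
SE = √(p₀(1−p₀)/n) = √(0.10938/95) = 0.03393.
z = (0.91579 − 0.875)/0.03393 = 0.04079/0.03393 = 1.202.
p-value = P(Z < 1.202) ≈ 0.8853.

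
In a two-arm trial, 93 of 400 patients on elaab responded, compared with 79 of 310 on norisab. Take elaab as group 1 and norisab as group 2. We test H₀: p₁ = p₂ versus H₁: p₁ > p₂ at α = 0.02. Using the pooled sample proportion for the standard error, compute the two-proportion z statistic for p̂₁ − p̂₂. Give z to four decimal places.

z = -0.6890

p̂₁ = 93/400 ≈ 0.232500, p̂₂ = 79/310 ≈ 0.254839.
Pooled p̂ = (93+79)/(400+310) = 172/710 = 0.242254.
SE = √(p̂(1−p̂)(1/n₁+1/n₂)) = √(0.242254·0.757746·0.00572581) = √(0.00105107) = 0.032420.
z = (0.232500 − 0.254839)/0.032420 = -0.022339/0.032420 = -0.6890.
p-value = P(Z > -0.689) ≈ 0.7546; since p > α = 0.02, fail to reject H₀.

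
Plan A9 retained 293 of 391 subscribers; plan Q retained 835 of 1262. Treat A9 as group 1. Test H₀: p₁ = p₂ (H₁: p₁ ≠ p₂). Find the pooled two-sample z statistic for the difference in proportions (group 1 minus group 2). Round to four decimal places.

p̂₁ = 293/391 = 0.7493606, p̂₂ = 835/1262 = 0.6616482.
Pooled p̂ = (293+835)/(391+1262) = 1128/1653 = 0.6823956.
SE = √(p̂(1−p̂)(1/n₁+1/n₂)) = √(0.6823956·0.3176044·0.00334994) = √(0.000726038) = 0.0269451.
z = (0.7493606 − 0.6616482)/0.0269451 = 0.0877124/0.0269451 = 3.2552.

z = 3.2552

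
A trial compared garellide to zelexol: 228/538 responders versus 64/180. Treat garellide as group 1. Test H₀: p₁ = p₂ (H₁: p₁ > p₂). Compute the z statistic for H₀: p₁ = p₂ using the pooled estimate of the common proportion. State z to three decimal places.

p̂₁ = 228/538 = 0.42379, p̂₂ = 64/180 = 0.35556.
Pooled p̂ = (228+64)/(538+180) = 292/718 = 0.40669.
SE = √(p̂(1−p̂)(1/n₁+1/n₂)) = √(0.40669·0.59331·0.00741429) = √(0.00178901) = 0.04230.
z = (0.42379 − 0.35556)/0.04230 = 0.06823/0.04230 = 1.613.
p-value = P(Z > 1.613) ≈ 0.0533.

z = 1.613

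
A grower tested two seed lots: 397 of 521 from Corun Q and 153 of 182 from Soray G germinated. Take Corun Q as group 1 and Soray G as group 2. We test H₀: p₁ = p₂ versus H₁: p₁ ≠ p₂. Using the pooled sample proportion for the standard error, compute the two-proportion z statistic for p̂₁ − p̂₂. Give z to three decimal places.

p̂₁ = 397/521 = 0.76200, p̂₂ = 153/182 = 0.84066.
Pooled p̂ = (397+153)/(521+182) = 550/703 = 0.78236.
SE = √(p̂(1−p̂)(1/n₁+1/n₂)) = √(0.78236·0.21764·0.00741389) = √(0.00126238) = 0.03553.
z = (0.76200 − 0.84066)/0.03553 = -0.07866/0.03553 = -2.214.
Two-sided p-value ≈ 2·Φ(−2.214) = 0.0268.

z = -2.214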